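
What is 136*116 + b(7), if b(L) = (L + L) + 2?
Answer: 15792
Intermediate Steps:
b(L) = 2 + 2*L (b(L) = 2*L + 2 = 2 + 2*L)
136*116 + b(7) = 136*116 + (2 + 2*7) = 15776 + (2 + 14) = 15776 + 16 = 15792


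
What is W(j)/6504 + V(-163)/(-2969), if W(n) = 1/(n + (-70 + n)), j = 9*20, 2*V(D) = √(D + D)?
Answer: 1/1886160 - I*√326/5938 ≈ 5.3018e-7 - 0.0030407*I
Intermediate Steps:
V(D) = √2*√D/2 (V(D) = √(D + D)/2 = √(2*D)/2 = (√2*√D)/2 = √2*√D/2)
j = 180
W(n) = 1/(-70 + 2*n)
W(j)/6504 + V(-163)/(-2969) = (1/(2*(-35 + 180)))/6504 + (√2*√(-163)/2)/(-2969) = ((½)/145)*(1/6504) + (√2*(I*√163)/2)*(-1/2969) = ((½)*(1/145))*(1/6504) + (I*√326/2)*(-1/2969) = (1/290)*(1/6504) - I*√326/5938 = 1/1886160 - I*√326/5938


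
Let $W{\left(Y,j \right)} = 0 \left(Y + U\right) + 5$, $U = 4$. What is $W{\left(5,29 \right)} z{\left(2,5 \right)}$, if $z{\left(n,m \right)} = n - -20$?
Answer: $110$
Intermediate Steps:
$z{\left(n,m \right)} = 20 + n$ ($z{\left(n,m \right)} = n + 20 = 20 + n$)
$W{\left(Y,j \right)} = 5$ ($W{\left(Y,j \right)} = 0 \left(Y + 4\right) + 5 = 0 \left(4 + Y\right) + 5 = 0 + 5 = 5$)
$W{\left(5,29 \right)} z{\left(2,5 \right)} = 5 \left(20 + 2\right) = 5 \cdot 22 = 110$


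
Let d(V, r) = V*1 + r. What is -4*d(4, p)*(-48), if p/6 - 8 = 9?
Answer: 20352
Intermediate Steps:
p = 102 (p = 48 + 6*9 = 48 + 54 = 102)
d(V, r) = V + r
-4*d(4, p)*(-48) = -4*(4 + 102)*(-48) = -4*106*(-48) = -424*(-48) = 20352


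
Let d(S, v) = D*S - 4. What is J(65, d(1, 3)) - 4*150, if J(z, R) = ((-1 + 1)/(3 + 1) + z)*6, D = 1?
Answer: -210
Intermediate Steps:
d(S, v) = -4 + S (d(S, v) = 1*S - 4 = S - 4 = -4 + S)
J(z, R) = 6*z (J(z, R) = (0/4 + z)*6 = (0*(¼) + z)*6 = (0 + z)*6 = z*6 = 6*z)
J(65, d(1, 3)) - 4*150 = 6*65 - 4*150 = 390 - 600 = -210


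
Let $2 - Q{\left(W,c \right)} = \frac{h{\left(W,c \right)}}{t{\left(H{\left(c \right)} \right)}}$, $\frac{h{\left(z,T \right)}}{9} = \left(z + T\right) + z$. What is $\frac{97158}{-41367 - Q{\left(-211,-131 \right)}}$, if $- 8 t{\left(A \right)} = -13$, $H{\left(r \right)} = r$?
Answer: $- \frac{1263054}{577613} \approx -2.1867$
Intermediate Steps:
$t{\left(A \right)} = \frac{13}{8}$ ($t{\left(A \right)} = \left(- \frac{1}{8}\right) \left(-13\right) = \frac{13}{8}$)
$h{\left(z,T \right)} = 9 T + 18 z$ ($h{\left(z,T \right)} = 9 \left(\left(z + T\right) + z\right) = 9 \left(\left(T + z\right) + z\right) = 9 \left(T + 2 z\right) = 9 T + 18 z$)
$Q{\left(W,c \right)} = 2 - \frac{144 W}{13} - \frac{72 c}{13}$ ($Q{\left(W,c \right)} = 2 - \frac{9 c + 18 W}{\frac{13}{8}} = 2 - \left(9 c + 18 W\right) \frac{8}{13} = 2 - \left(\frac{72 c}{13} + \frac{144 W}{13}\right) = 2 - \frac{144 W}{13} - \frac{72 c}{13}$)
$\frac{97158}{-41367 - Q{\left(-211,-131 \right)}} = \frac{97158}{-41367 - \left(2 - - \frac{30384}{13} - - \frac{9432}{13}\right)} = \frac{97158}{-41367 - \left(2 + \frac{30384}{13} + \frac{9432}{13}\right)} = \frac{97158}{-41367 - \frac{39842}{13}} = \frac{97158}{- \frac{577613}{13}} = 97158 \left(- \frac{13}{577613}\right) = - \frac{1263054}{577613}$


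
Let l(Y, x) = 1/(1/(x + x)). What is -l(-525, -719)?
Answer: 1438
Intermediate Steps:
l(Y, x) = 2*x (l(Y, x) = 1/(1/(2*x)) = 2*x)
-l(-525, -719) = -2*(-719) = -1*(-1438) = 1438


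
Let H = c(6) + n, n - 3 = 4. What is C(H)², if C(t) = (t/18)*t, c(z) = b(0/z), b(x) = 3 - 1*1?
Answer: 81/4 ≈ 20.250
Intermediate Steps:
b(x) = 2 (b(x) = 3 - 1 = 2)
c(z) = 2
n = 7 (n = 3 + 4 = 7)
H = 9 (H = 2 + 7 = 9)
C(t) = t²/18 (C(t) = (t*(1/18))*t = (t/18)*t = t²/18)
C(H)² = ((1/18)*9²)² = ((1/18)*81)² = (9/2)² = 81/4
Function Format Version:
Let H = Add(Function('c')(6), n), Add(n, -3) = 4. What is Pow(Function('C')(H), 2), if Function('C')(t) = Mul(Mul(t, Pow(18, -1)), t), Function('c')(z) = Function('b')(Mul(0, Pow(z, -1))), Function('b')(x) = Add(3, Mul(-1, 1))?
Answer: Rational(81, 4) ≈ 20.250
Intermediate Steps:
Function('b')(x) = 2 (Function('b')(x) = Add(3, -1) = 2)
Function('c')(z) = 2
n = 7 (n = Add(3, 4) = 7)
H = 9 (H = Add(2, 7) = 9)
Function('C')(t) = Mul(Rational(1, 18), Pow(t, 2)) (Function('C')(t) = Mul(Mul(t, Rational(1, 18)), t) = Mul(Mul(Rational(1, 18), t), t) = Mul(Rational(1, 18), Pow(t, 2)))
Pow(Function('C')(H), 2) = Pow(Mul(Rational(1, 18), Pow(9, 2)), 2) = Pow(Mul(Rational(1, 18), 81), 2) = Pow(Rational(9, 2), 2) = Rational(81, 4)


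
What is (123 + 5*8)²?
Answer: 26569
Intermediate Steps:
(123 + 5*8)² = (123 + 40)² = 163² = 26569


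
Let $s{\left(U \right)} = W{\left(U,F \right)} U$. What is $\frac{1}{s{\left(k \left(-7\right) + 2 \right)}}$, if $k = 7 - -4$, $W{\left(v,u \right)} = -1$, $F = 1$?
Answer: $\frac{1}{75} \approx 0.013333$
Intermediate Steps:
$k = 11$ ($k = 7 + 4 = 11$)
$s{\left(U \right)} = - U$
$\frac{1}{s{\left(k \left(-7\right) + 2 \right)}} = \frac{1}{\left(-1\right) \left(11 \left(-7\right) + 2\right)} = \frac{1}{\left(-1\right) \left(-77 + 2\right)} = \frac{1}{\left(-1\right) \left(-75\right)} = \frac{1}{75}$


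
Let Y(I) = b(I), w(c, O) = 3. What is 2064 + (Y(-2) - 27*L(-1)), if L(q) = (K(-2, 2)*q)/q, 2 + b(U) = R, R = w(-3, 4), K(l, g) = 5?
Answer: 1930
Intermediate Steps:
R = 3
b(U) = 1 (b(U) = -2 + 3 = 1)
Y(I) = 1
L(q) = 5 (L(q) = (5*q)/q = 5)
2064 + (Y(-2) - 27*L(-1)) = 2064 + (1 - 27*5) = 2064 + (1 - 135) = 2064 - 134 = 1930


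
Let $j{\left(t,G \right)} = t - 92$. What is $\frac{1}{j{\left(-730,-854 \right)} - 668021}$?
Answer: $- \frac{1}{668843} \approx -1.4951 \cdot 10^{-6}$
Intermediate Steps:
$j{\left(t,G \right)} = -92 + t$
$\frac{1}{j{\left(-730,-854 \right)} - 668021} = \frac{1}{\left(-92 - 730\right) - 668021} = \frac{1}{-822 - 668021} = \frac{1}{-668843} = - \frac{1}{668843}$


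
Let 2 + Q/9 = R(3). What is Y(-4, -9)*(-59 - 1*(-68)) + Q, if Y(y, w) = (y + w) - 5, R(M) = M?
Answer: -153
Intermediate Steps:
Q = 9 (Q = -18 + 9*3 = -18 + 27 = 9)
Y(y, w) = -5 + w + y (Y(y, w) = (w + y) - 5 = -5 + w + y)
Y(-4, -9)*(-59 - 1*(-68)) + Q = (-5 - 9 - 4)*(-59 - 1*(-68)) + 9 = -18*(-59 + 68) + 9 = -18*9 + 9 = -162 + 9 = -153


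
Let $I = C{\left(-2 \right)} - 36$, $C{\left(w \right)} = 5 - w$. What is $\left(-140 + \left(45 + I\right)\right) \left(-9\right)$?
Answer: $1116$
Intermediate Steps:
$I = -29$ ($I = \left(5 - -2\right) - 36 = \left(5 + 2\right) - 36 = 7 - 36 = -29$)
$\left(-140 + \left(45 + I\right)\right) \left(-9\right) = \left(-140 + \left(45 - 29\right)\right) \left(-9\right) = \left(-140 + 16\right) \left(-9\right) = \left(-124\right) \left(-9\right) = 1116$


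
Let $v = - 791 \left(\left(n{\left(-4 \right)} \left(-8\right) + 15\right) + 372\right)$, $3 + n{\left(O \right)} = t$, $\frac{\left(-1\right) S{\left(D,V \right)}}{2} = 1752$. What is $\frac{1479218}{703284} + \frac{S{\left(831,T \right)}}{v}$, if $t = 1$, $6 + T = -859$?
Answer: $\frac{236999533325}{112093975266} \approx 2.1143$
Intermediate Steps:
$T = -865$ ($T = -6 - 859 = -865$)
$S{\left(D,V \right)} = -3504$ ($S{\left(D,V \right)} = \left(-2\right) 1752 = -3504$)
$n{\left(O \right)} = -2$ ($n{\left(O \right)} = -3 + 1 = -2$)
$v = -318773$ ($v = - 791 \left(\left(\left(-2\right) \left(-8\right) + 15\right) + 372\right) = - 791 \left(\left(16 + 15\right) + 372\right) = - 791 \left(31 + 372\right) = \left(-791\right) 403 = -318773$)
$\frac{1479218}{703284} + \frac{S{\left(831,T \right)}}{v} = \frac{1479218}{703284} - \frac{3504}{-318773} = 1479218 \cdot \frac{1}{703284} - - \frac{3504}{318773} = \frac{739609}{351642} + \frac{3504}{318773} = \frac{236999533325}{112093975266}$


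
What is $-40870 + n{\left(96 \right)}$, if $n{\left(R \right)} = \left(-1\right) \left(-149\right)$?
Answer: $-40721$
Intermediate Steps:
$n{\left(R \right)} = 149$
$-40870 + n{\left(96 \right)} = -40870 + 149 = -40721$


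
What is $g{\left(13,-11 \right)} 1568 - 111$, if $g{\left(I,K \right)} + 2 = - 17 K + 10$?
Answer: $305649$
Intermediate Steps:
$g{\left(I,K \right)} = 8 - 17 K$ ($g{\left(I,K \right)} = -2 - \left(-10 + 17 K\right) = 8 - 17 K$)
$g{\left(13,-11 \right)} 1568 - 111 = \left(8 - -187\right) 1568 - 111 = \left(8 + 187\right) 1568 - 111 = 195 \cdot 1568 - 111 = 305760 - 111 = 305649$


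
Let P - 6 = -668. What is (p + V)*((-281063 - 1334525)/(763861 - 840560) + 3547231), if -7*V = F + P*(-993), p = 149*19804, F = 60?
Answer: 777272757441150046/76699 ≈ 1.0134e+13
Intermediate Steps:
P = -662 (P = 6 - 668 = -662)
p = 2950796
V = -93918 (V = -(60 - 662*(-993))/7 = -(60 + 657366)/7 = -1/7*657426 = -93918)
(p + V)*((-281063 - 1334525)/(763861 - 840560) + 3547231) = (2950796 - 93918)*((-281063 - 1334525)/(763861 - 840560) + 3547231) = 2856878*(-1615588/(-76699) + 3547231) = 2856878*(-1615588*(-1/76699) + 3547231) = 2856878*(1615588/76699 + 3547231) = 2856878*(272070686057/76699) = 777272757441150046/76699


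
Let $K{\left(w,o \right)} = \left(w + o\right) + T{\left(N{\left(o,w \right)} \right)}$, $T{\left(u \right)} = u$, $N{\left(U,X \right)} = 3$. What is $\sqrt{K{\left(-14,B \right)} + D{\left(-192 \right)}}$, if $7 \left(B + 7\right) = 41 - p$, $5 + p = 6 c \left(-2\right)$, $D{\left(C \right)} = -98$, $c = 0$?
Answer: $\frac{i \sqrt{5362}}{7} \approx 10.461 i$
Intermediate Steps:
$p = -5$ ($p = -5 + 6 \cdot 0 \left(-2\right) = -5 + 0 \left(-2\right) = -5 + 0 = -5$)
$B = - \frac{3}{7}$ ($B = -7 + \frac{41 - -5}{7} = -7 + \frac{41 + 5}{7} = -7 + \frac{1}{7} \cdot 46 = -7 + \frac{46}{7} = - \frac{3}{7} \approx -0.42857$)
$K{\left(w,o \right)} = 3 + o + w$ ($K{\left(w,o \right)} = \left(w + o\right) + 3 = \left(o + w\right) + 3 = 3 + o + w$)
$\sqrt{K{\left(-14,B \right)} + D{\left(-192 \right)}} = \sqrt{\left(3 - \frac{3}{7} - 14\right) - 98} = \sqrt{- \frac{80}{7} - 98} = \sqrt{- \frac{766}{7}} = \frac{i \sqrt{5362}}{7}$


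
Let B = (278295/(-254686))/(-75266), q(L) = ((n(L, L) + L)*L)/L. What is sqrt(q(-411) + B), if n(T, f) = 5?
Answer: I*sqrt(37296995160179434763359)/9584598238 ≈ 20.149*I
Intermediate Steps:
q(L) = 5 + L (q(L) = ((5 + L)*L)/L = (L*(5 + L))/L = 5 + L)
B = 278295/19169196476 (B = (278295*(-1/254686))*(-1/75266) = -278295/254686*(-1/75266) = 278295/19169196476 ≈ 1.4518e-5)
sqrt(q(-411) + B) = sqrt((5 - 411) + 278295/19169196476) = sqrt(-406 + 278295/19169196476) = sqrt(-7782693490961/19169196476) = I*sqrt(37296995160179434763359)/9584598238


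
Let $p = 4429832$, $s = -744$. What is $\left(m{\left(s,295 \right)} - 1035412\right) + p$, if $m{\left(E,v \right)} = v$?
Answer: $3394715$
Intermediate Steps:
$\left(m{\left(s,295 \right)} - 1035412\right) + p = \left(295 - 1035412\right) + 4429832 = -1035117 + 4429832 = 3394715$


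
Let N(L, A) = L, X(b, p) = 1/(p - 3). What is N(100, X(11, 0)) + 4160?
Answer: 4260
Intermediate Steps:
X(b, p) = 1/(-3 + p)
N(100, X(11, 0)) + 4160 = 100 + 4160 = 4260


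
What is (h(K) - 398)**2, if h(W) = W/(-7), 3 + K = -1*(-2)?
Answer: 7756225/49 ≈ 1.5829e+5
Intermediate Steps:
K = -1 (K = -3 - 1*(-2) = -3 + 2 = -1)
h(W) = -W/7 (h(W) = W*(-1/7) = -W/7)
(h(K) - 398)**2 = (-1/7*(-1) - 398)**2 = (1/7 - 398)**2 = (-2785/7)**2 = 7756225/49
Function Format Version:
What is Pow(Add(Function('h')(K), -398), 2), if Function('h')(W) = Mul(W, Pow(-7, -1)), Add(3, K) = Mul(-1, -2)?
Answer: Rational(7756225, 49) ≈ 1.5829e+5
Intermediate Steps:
K = -1 (K = Add(-3, Mul(-1, -2)) = Add(-3, 2) = -1)
Function('h')(W) = Mul(Rational(-1, 7), W) (Function('h')(W) = Mul(W, Rational(-1, 7)) = Mul(Rational(-1, 7), W))
Pow(Add(Function('h')(K), -398), 2) = Pow(Add(Mul(Rational(-1, 7), -1), -398), 2) = Pow(Add(Rational(1, 7), -398), 2) = Pow(Rational(-2785, 7), 2) = Rational(7756225, 49)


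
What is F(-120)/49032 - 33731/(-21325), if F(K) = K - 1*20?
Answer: 412728223/261401850 ≈ 1.5789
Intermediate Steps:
F(K) = -20 + K (F(K) = K - 20 = -20 + K)
F(-120)/49032 - 33731/(-21325) = (-20 - 120)/49032 - 33731/(-21325) = -140*1/49032 - 33731*(-1/21325) = -35/12258 + 33731/21325 = 412728223/261401850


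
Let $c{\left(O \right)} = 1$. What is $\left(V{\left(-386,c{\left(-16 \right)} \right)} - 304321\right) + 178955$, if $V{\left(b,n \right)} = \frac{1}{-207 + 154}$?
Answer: $- \frac{6644399}{53} \approx -1.2537 \cdot 10^{5}$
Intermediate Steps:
$V{\left(b,n \right)} = - \frac{1}{53}$ ($V{\left(b,n \right)} = \frac{1}{-53} = - \frac{1}{53}$)
$\left(V{\left(-386,c{\left(-16 \right)} \right)} - 304321\right) + 178955 = \left(- \frac{1}{53} - 304321\right) + 178955 = - \frac{16129014}{53} + 178955 = - \frac{6644399}{53}$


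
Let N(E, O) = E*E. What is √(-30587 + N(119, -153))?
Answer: I*√16426 ≈ 128.16*I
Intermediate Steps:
N(E, O) = E²
√(-30587 + N(119, -153)) = √(-30587 + 119²) = √(-30587 + 14161) = √(-16426) = I*√16426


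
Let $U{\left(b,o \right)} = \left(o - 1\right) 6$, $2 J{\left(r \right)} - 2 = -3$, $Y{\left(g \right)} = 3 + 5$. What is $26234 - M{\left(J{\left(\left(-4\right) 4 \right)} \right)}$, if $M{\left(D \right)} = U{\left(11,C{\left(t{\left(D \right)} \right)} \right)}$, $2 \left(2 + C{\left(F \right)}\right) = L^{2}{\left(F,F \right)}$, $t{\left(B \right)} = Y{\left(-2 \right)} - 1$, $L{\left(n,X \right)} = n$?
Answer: $26105$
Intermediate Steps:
$Y{\left(g \right)} = 8$
$J{\left(r \right)} = - \frac{1}{2}$ ($J{\left(r \right)} = 1 + \frac{1}{2} \left(-3\right) = 1 - \frac{3}{2} = - \frac{1}{2}$)
$t{\left(B \right)} = 7$ ($t{\left(B \right)} = 8 - 1 = 7$)
$C{\left(F \right)} = -2 + \frac{F^{2}}{2}$
$U{\left(b,o \right)} = -6 + 6 o$ ($U{\left(b,o \right)} = \left(-1 + o\right) 6 = -6 + 6 o$)
$M{\left(D \right)} = 129$ ($M{\left(D \right)} = -6 + 6 \left(-2 + \frac{7^{2}}{2}\right) = -6 + 6 \left(-2 + \frac{1}{2} \cdot 49\right) = -6 + 6 \left(-2 + \frac{49}{2}\right) = -6 + 6 \cdot \frac{45}{2} = -6 + 135 = 129$)
$26234 - M{\left(J{\left(\left(-4\right) 4 \right)} \right)} = 26234 - 129 = 26105$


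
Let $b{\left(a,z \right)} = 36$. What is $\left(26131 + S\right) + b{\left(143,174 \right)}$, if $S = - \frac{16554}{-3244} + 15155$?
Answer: $\frac{67032561}{1622} \approx 41327.0$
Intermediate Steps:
$S = \frac{24589687}{1622}$ ($S = \left(-16554\right) \left(- \frac{1}{3244}\right) + 15155 = \frac{8277}{1622} + 15155 = \frac{24589687}{1622} \approx 15160.0$)
$\left(26131 + S\right) + b{\left(143,174 \right)} = \left(26131 + \frac{24589687}{1622}\right) + 36 = \frac{66974169}{1622} + 36 = \frac{67032561}{1622}$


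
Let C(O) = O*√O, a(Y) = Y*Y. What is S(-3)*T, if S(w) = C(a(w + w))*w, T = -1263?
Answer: 818424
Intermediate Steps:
a(Y) = Y²
C(O) = O^(3/2)
S(w) = 8*w*(w²)^(3/2) (S(w) = ((w + w)²)^(3/2)*w = ((2*w)²)^(3/2)*w = (4*w²)^(3/2)*w = (8*(w²)^(3/2))*w = 8*w*(w²)^(3/2))
S(-3)*T = (8*(-3)*((-3)²)^(3/2))*(-1263) = (8*(-3)*9^(3/2))*(-1263) = (8*(-3)*27)*(-1263) = -648*(-1263) = 818424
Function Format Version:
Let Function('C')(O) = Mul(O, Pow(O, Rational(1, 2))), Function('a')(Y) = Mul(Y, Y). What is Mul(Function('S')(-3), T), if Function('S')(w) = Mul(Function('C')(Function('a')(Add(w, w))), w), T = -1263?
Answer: 818424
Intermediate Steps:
Function('a')(Y) = Pow(Y, 2)
Function('C')(O) = Pow(O, Rational(3, 2))
Function('S')(w) = Mul(8, w, Pow(Pow(w, 2), Rational(3, 2))) (Function('S')(w) = Mul(Pow(Pow(Add(w, w), 2), Rational(3, 2)), w) = Mul(Pow(Pow(Mul(2, w), 2), Rational(3, 2)), w) = Mul(Pow(Mul(4, Pow(w, 2)), Rational(3, 2)), w) = Mul(Mul(8, Pow(Pow(w, 2), Rational(3, 2))), w) = Mul(8, w, Pow(Pow(w, 2), Rational(3, 2))))
Mul(Function('S')(-3), T) = Mul(Mul(8, -3, Pow(Pow(-3, 2), Rational(3, 2))), -1263) = Mul(Mul(8, -3, Pow(9, Rational(3, 2))), -1263) = Mul(Mul(8, -3, 27), -1263) = Mul(-648, -1263) = 818424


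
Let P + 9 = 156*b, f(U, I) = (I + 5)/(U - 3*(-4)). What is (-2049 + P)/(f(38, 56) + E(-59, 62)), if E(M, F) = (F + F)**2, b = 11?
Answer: -1900/85429 ≈ -0.022241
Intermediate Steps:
E(M, F) = 4*F**2 (E(M, F) = (2*F)**2 = 4*F**2)
f(U, I) = (5 + I)/(12 + U) (f(U, I) = (5 + I)/(U + 12) = (5 + I)/(12 + U))
P = 1707 (P = -9 + 156*11 = -9 + 1716 = 1707)
(-2049 + P)/(f(38, 56) + E(-59, 62)) = (-2049 + 1707)/((5 + 56)/(12 + 38) + 4*62**2) = -342/(61/50 + 4*3844) = -342/((1/50)*61 + 15376) = -342/(61/50 + 15376) = -342/768861/50 = -342*50/768861 = -1900/85429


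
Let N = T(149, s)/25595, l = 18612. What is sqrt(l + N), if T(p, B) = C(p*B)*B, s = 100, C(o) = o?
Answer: 2*sqrt(122309326633)/5119 ≈ 136.64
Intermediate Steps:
T(p, B) = p*B**2 (T(p, B) = (p*B)*B = (B*p)*B = p*B**2)
N = 298000/5119 (N = (149*100**2)/25595 = (149*10000)*(1/25595) = 1490000*(1/25595) = 298000/5119 ≈ 58.214)
sqrt(l + N) = sqrt(18612 + 298000/5119) = sqrt(95572828/5119) = 2*sqrt(122309326633)/5119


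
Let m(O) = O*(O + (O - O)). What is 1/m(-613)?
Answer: 1/375769 ≈ 2.6612e-6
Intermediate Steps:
m(O) = O**2 (m(O) = O*(O + 0) = O*O = O**2)
1/m(-613) = 1/((-613)**2) = 1/375769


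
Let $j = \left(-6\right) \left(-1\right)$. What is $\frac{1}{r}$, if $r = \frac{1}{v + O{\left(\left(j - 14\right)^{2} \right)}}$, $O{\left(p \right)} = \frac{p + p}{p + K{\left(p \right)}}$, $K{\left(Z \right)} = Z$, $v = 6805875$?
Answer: $6805876$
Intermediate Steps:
$j = 6$
$O{\left(p \right)} = 1$ ($O{\left(p \right)} = \frac{p + p}{p + p} = \frac{2 p}{2 p} = 2 p \frac{1}{2 p} = 1$)
$r = \frac{1}{6805876}$ ($r = \frac{1}{6805875 + 1} = \frac{1}{6805876} \approx 1.4693 \cdot 10^{-7}$)
$\frac{1}{r} = \frac{1}{\frac{1}{6805876}} = 6805876$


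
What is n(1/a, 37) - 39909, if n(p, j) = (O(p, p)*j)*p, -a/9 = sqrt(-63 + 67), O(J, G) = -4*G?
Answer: -3232666/81 ≈ -39909.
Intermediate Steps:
a = -18 (a = -9*sqrt(-63 + 67) = -9*sqrt(4) = -9*2 = -18)
n(p, j) = -4*j*p**2 (n(p, j) = ((-4*p)*j)*p = (-4*j*p)*p = -4*j*p**2)
n(1/a, 37) - 39909 = -4*37*(1/(-18))**2 - 39909 = -4*37*(-1/18)**2 - 39909 = -4*37*1/324 - 39909 = -37/81 - 39909 = -3232666/81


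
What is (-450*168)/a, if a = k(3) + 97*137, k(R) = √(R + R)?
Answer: -200929680/35319503 + 15120*√6/35319503 ≈ -5.6879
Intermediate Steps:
k(R) = √2*√R (k(R) = √(2*R) = √2*√R)
a = 13289 + √6 (a = √2*√3 + 97*137 = √6 + 13289 = 13289 + √6 ≈ 13291.)
(-450*168)/a = (-450*168)/(13289 + √6) = -75600/(13289 + √6)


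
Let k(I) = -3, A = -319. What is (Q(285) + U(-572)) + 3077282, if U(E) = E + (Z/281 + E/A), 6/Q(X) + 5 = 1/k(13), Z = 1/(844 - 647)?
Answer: 39513653609607/12842824 ≈ 3.0767e+6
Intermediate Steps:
Z = 1/197 ≈ 0.0050761
Q(X) = -9/8 (Q(X) = 6/(-5 + 1/(-3)) = 6/(-5 - ⅓) = 6/(-16/3) = 6*(-3/16) = -9/8)
U(E) = 1/55357 + 318*E/319 (U(E) = E + ((1/197)/281 + E/(-319)) = E + ((1/197)*(1/281) + E*(-1/319)) = E + (1/55357 - E/319) = 1/55357 + 318*E/319)
(Q(285) + U(-572)) + 3077282 = (-9/8 + (1/55357 + (318/319)*(-572))) + 3077282 = (-9/8 + (1/55357 - 16536/29)) + 3077282 = (-9/8 - 915383323/1605353) + 3077282 = -7337514761/12842824 + 3077282 = 39513653609607/12842824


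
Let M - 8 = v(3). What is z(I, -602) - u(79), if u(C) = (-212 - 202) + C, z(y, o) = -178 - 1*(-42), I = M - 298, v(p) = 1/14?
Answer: 199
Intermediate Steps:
v(p) = 1/14
M = 113/14 (M = 8 + 1/14 = 113/14 ≈ 8.0714)
I = -4059/14 (I = 113/14 - 298 = -4059/14 ≈ -289.93)
z(y, o) = -136 (z(y, o) = -178 + 42 = -136)
u(C) = -414 + C
z(I, -602) - u(79) = -136 - (-414 + 79) = -136 - 1*(-335) = -136 + 335 = 199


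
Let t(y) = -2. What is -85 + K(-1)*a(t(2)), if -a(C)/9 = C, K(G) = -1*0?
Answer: -85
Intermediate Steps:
K(G) = 0
a(C) = -9*C
-85 + K(-1)*a(t(2)) = -85 + 0*(-9*(-2)) = -85 + 0*18 = -85 + 0 = -85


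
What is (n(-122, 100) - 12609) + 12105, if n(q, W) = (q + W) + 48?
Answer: -478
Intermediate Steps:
n(q, W) = 48 + W + q (n(q, W) = (W + q) + 48 = 48 + W + q)
(n(-122, 100) - 12609) + 12105 = ((48 + 100 - 122) - 12609) + 12105 = (26 - 12609) + 12105 = -12583 + 12105 = -478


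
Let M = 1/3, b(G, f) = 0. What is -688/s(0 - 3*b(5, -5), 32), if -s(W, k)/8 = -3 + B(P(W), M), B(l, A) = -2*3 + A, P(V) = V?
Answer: -129/13 ≈ -9.9231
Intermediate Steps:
M = 1/3 ≈ 0.33333
B(l, A) = -6 + A
s(W, k) = 208/3 (s(W, k) = -8*(-3 + (-6 + 1/3)) = -8*(-3 - 17/3) = -8*(-26/3) = 208/3)
-688/s(0 - 3*b(5, -5), 32) = -688/208/3 = -688*3/208 = -129/13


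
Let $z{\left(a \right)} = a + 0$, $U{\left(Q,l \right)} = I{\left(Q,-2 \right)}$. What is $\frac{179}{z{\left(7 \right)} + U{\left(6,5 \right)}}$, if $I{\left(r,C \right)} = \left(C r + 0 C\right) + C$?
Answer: $- \frac{179}{7} \approx -25.571$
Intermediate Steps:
$I{\left(r,C \right)} = C + C r$ ($I{\left(r,C \right)} = \left(C r + 0\right) + C = C r + C = C + C r$)
$U{\left(Q,l \right)} = -2 - 2 Q$ ($U{\left(Q,l \right)} = - 2 \left(1 + Q\right) = -2 - 2 Q$)
$z{\left(a \right)} = a$
$\frac{179}{z{\left(7 \right)} + U{\left(6,5 \right)}} = \frac{179}{7 - 14} = \frac{179}{-7} = 179 \left(- \frac{1}{7}\right) = - \frac{179}{7}$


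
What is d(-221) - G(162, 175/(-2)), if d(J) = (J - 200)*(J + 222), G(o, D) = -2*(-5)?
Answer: -431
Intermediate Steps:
G(o, D) = 10
d(J) = (-200 + J)*(222 + J)
d(-221) - G(162, 175/(-2)) = (-44400 + (-221)² + 22*(-221)) - 1*10 = (-44400 + 48841 - 4862) - 10 = -421 - 10 = -431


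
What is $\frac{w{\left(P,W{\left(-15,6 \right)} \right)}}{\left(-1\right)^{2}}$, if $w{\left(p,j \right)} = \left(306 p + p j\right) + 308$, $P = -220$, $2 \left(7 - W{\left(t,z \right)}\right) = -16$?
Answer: $-70312$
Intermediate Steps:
$W{\left(t,z \right)} = 15$ ($W{\left(t,z \right)} = 7 - -8 = 7 + 8 = 15$)
$w{\left(p,j \right)} = 308 + 306 p + j p$ ($w{\left(p,j \right)} = \left(306 p + j p\right) + 308 = 308 + 306 p + j p$)
$\frac{w{\left(P,W{\left(-15,6 \right)} \right)}}{\left(-1\right)^{2}} = \frac{308 + 306 \left(-220\right) + 15 \left(-220\right)}{\left(-1\right)^{2}} = \frac{308 - 67320 - 3300}{1} = \left(-70312\right) 1 = -70312$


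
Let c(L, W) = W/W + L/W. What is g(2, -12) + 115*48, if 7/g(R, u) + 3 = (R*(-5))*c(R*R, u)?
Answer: 160059/29 ≈ 5519.3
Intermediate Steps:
c(L, W) = 1 + L/W
g(R, u) = 7/(-3 - 5*R*(u + R²)/u) (g(R, u) = 7/(-3 + (R*(-5))*((R*R + u)/u)) = 7/(-3 + (-5*R)*((R² + u)/u)) = 7/(-3 + (-5*R)*((u + R²)/u)) = 7/(-3 - 5*R*(u + R²)/u))
g(2, -12) + 115*48 = -7*(-12)/(3*(-12) + 5*2*(-12 + 2²)) + 115*48 = -7*(-12)/(-36 + 5*2*(-12 + 4)) + 5520 = -7*(-12)/(-36 + 5*2*(-8)) + 5520 = -7*(-12)/(-36 - 80) + 5520 = -7*(-12)/(-116) + 5520 = -7*(-12)*(-1/116) + 5520 = -21/29 + 5520 = 160059/29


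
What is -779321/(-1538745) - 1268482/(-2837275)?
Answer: 832603665073/873168543975 ≈ 0.95354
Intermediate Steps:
-779321/(-1538745) - 1268482/(-2837275) = -779321*(-1/1538745) - 1268482*(-1/2837275) = 779321/1538745 + 1268482/2837275 = 832603665073/873168543975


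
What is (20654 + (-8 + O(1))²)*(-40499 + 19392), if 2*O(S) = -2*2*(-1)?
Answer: -436703830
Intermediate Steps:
O(S) = 2 (O(S) = (-2*2*(-1))/2 = (-4*(-1))/2 = (½)*4 = 2)
(20654 + (-8 + O(1))²)*(-40499 + 19392) = (20654 + (-8 + 2)²)*(-40499 + 19392) = (20654 + (-6)²)*(-21107) = (20654 + 36)*(-21107) = 20690*(-21107) = -436703830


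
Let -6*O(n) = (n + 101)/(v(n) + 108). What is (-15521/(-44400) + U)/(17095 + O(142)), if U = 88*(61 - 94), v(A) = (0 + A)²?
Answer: -326688548186/1923351387225 ≈ -0.16985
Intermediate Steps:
v(A) = A²
U = -2904 (U = 88*(-33) = -2904)
O(n) = -(101 + n)/(6*(108 + n²)) (O(n) = -(n + 101)/(6*(n² + 108)) = -(101 + n)/(6*(108 + n²)))
(-15521/(-44400) + U)/(17095 + O(142)) = (-15521/(-44400) - 2904)/(17095 + (-101 - 1*142)/(6*(108 + 142²))) = (-15521*(-1/44400) - 2904)/(17095 + (-101 - 142)/(6*(108 + 20164))) = (15521/44400 - 2904)/(17095 + (⅙)*(-243)/20272) = -128922079/(44400*(17095 + (⅙)*(1/20272)*(-243))) = -128922079/(44400*(17095 - 81/40544)) = -128922079/(44400*693099599/40544) = -128922079/44400*40544/693099599 = -326688548186/1923351387225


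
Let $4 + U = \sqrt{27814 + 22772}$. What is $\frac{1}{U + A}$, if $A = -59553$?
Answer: $- \frac{59557}{3546985663} - \frac{\sqrt{50586}}{3546985663} \approx -1.6854 \cdot 10^{-5}$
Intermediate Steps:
$U = -4 + \sqrt{50586}$ ($U = -4 + \sqrt{27814 + 22772} = -4 + \sqrt{50586} \approx 220.91$)
$\frac{1}{U + A} = \frac{1}{\left(-4 + \sqrt{50586}\right) - 59553} = \frac{1}{-59557 + \sqrt{50586}}$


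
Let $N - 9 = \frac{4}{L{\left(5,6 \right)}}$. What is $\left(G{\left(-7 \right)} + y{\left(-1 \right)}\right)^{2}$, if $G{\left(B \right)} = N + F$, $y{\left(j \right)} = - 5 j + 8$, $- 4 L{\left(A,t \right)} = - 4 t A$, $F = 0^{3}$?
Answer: $\frac{110224}{225} \approx 489.88$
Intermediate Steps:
$F = 0$
$L{\left(A,t \right)} = A t$ ($L{\left(A,t \right)} = - \frac{- 4 t A}{4} = - \frac{\left(-4\right) A t}{4} = A t$)
$N = \frac{137}{15}$ ($N = 9 + \frac{4}{5 \cdot 6} = 9 + \frac{4}{30} = 9 + 4 \cdot \frac{1}{30} = 9 + \frac{2}{15} = \frac{137}{15} \approx 9.1333$)
$y{\left(j \right)} = 8 - 5 j$
$G{\left(B \right)} = \frac{137}{15}$ ($G{\left(B \right)} = \frac{137}{15} + 0 = \frac{137}{15}$)
$\left(G{\left(-7 \right)} + y{\left(-1 \right)}\right)^{2} = \left(\frac{137}{15} + \left(8 - -5\right)\right)^{2} = \left(\frac{137}{15} + \left(8 + 5\right)\right)^{2} = \left(\frac{137}{15} + 13\right)^{2} = \left(\frac{332}{15}\right)^{2} = \frac{110224}{225}$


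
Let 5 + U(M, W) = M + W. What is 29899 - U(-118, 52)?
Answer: 29970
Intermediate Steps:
U(M, W) = -5 + M + W (U(M, W) = -5 + (M + W) = -5 + M + W)
29899 - U(-118, 52) = 29899 - (-5 - 118 + 52) = 29899 - 1*(-71) = 29899 + 71 = 29970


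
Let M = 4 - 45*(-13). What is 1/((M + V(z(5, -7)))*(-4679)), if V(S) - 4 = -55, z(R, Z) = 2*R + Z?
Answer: -1/2517302 ≈ -3.9725e-7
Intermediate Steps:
z(R, Z) = Z + 2*R
V(S) = -51 (V(S) = 4 - 55 = -51)
M = 589 (M = 4 + 585 = 589)
1/((M + V(z(5, -7)))*(-4679)) = 1/((589 - 51)*(-4679)) = -1/4679/538 = (1/538)*(-1/4679) = -1/2517302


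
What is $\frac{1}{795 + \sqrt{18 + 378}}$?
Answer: $\frac{265}{210543} - \frac{2 \sqrt{11}}{210543} \approx 0.0012271$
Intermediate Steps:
$\frac{1}{795 + \sqrt{18 + 378}} = \frac{1}{795 + \sqrt{396}} = \frac{1}{795 + 6 \sqrt{11}}$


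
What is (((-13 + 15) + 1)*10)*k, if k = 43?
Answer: 1290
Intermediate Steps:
(((-13 + 15) + 1)*10)*k = (((-13 + 15) + 1)*10)*43 = ((2 + 1)*10)*43 = (3*10)*43 = 30*43 = 1290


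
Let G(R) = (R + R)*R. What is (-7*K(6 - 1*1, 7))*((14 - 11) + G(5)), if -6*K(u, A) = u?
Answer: 1855/6 ≈ 309.17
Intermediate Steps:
K(u, A) = -u/6
G(R) = 2*R² (G(R) = (2*R)*R = 2*R²)
(-7*K(6 - 1*1, 7))*((14 - 11) + G(5)) = (-(-7)*(6 - 1*1)/6)*((14 - 11) + 2*5²) = (-(-7)*(6 - 1)/6)*(3 + 2*25) = (-(-7)*5/6)*(3 + 50) = -7*(-⅚)*53 = (35/6)*53 = 1855/6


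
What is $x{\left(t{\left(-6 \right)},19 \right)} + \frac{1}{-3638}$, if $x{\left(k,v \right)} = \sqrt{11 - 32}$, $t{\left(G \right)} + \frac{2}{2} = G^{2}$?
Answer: $- \frac{1}{3638} + i \sqrt{21} \approx -0.00027488 + 4.5826 i$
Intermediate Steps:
$t{\left(G \right)} = -1 + G^{2}$
$x{\left(k,v \right)} = i \sqrt{21}$ ($x{\left(k,v \right)} = \sqrt{-21} = i \sqrt{21}$)
$x{\left(t{\left(-6 \right)},19 \right)} + \frac{1}{-3638} = i \sqrt{21} + \frac{1}{-3638} = i \sqrt{21} - \frac{1}{3638} = - \frac{1}{3638} + i \sqrt{21}$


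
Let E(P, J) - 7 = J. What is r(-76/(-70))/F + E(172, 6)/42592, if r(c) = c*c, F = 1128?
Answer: 9933281/7356703200 ≈ 0.0013502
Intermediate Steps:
E(P, J) = 7 + J
r(c) = c²
r(-76/(-70))/F + E(172, 6)/42592 = (-76/(-70))²/1128 + (7 + 6)/42592 = (-76*(-1/70))²*(1/1128) + 13*(1/42592) = (38/35)²*(1/1128) + 13/42592 = (1444/1225)*(1/1128) + 13/42592 = 361/345450 + 13/42592 = 9933281/7356703200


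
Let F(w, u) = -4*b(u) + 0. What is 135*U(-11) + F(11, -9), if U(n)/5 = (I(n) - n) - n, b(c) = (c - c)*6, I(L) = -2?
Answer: 13500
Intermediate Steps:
b(c) = 0 (b(c) = 0*6 = 0)
U(n) = -10 - 10*n (U(n) = 5*((-2 - n) - n) = 5*(-2 - 2*n) = -10 - 10*n)
F(w, u) = 0 (F(w, u) = -4*0 + 0 = 0 + 0 = 0)
135*U(-11) + F(11, -9) = 135*(-10 - 10*(-11)) + 0 = 135*(-10 + 110) + 0 = 135*100 + 0 = 13500 + 0 = 13500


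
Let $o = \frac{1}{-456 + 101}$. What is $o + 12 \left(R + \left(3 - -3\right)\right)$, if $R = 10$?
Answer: $\frac{68159}{355} \approx 192.0$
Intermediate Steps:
$o = - \frac{1}{355}$ ($o = \frac{1}{-355} = - \frac{1}{355} \approx -0.0028169$)
$o + 12 \left(R + \left(3 - -3\right)\right) = - \frac{1}{355} + 12 \left(10 + \left(3 - -3\right)\right) = - \frac{1}{355} + 12 \left(10 + \left(3 + 3\right)\right) = - \frac{1}{355} + 12 \left(10 + 6\right) = - \frac{1}{355} + 12 \cdot 16 = - \frac{1}{355} + 192 = \frac{68159}{355}$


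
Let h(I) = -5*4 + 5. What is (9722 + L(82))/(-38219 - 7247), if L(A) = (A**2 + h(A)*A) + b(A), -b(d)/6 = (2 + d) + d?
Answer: -7110/22733 ≈ -0.31276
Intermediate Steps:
b(d) = -12 - 12*d (b(d) = -6*((2 + d) + d) = -6*(2 + 2*d) = -12 - 12*d)
h(I) = -15 (h(I) = -20 + 5 = -15)
L(A) = -12 + A**2 - 27*A (L(A) = (A**2 - 15*A) + (-12 - 12*A) = -12 + A**2 - 27*A)
(9722 + L(82))/(-38219 - 7247) = (9722 + (-12 + 82**2 - 27*82))/(-38219 - 7247) = (9722 + (-12 + 6724 - 2214))/(-45466) = (9722 + 4498)*(-1/45466) = 14220*(-1/45466) = -7110/22733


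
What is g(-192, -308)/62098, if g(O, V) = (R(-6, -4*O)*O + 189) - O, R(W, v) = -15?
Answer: 3261/62098 ≈ 0.052514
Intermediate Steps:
g(O, V) = 189 - 16*O (g(O, V) = (-15*O + 189) - O = (189 - 15*O) - O = 189 - 16*O)
g(-192, -308)/62098 = (189 - 16*(-192))/62098 = (189 + 3072)*(1/62098) = 3261*(1/62098) = 3261/62098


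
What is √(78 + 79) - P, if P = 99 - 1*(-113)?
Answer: -212 + √157 ≈ -199.47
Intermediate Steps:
P = 212 (P = 99 + 113 = 212)
√(78 + 79) - P = √(78 + 79) - 1*212 = √157 - 212 = -212 + √157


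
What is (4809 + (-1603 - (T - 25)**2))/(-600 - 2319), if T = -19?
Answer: -1270/2919 ≈ -0.43508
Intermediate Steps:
(4809 + (-1603 - (T - 25)**2))/(-600 - 2319) = (4809 + (-1603 - (-19 - 25)**2))/(-600 - 2319) = (4809 + (-1603 - 1*(-44)**2))/(-2919) = (4809 + (-1603 - 1*1936))*(-1/2919) = (4809 + (-1603 - 1936))*(-1/2919) = (4809 - 3539)*(-1/2919) = 1270*(-1/2919) = -1270/2919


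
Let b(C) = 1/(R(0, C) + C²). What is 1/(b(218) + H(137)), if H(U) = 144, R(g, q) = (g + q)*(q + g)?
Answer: 95048/13686913 ≈ 0.0069444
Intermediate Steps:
R(g, q) = (g + q)² (R(g, q) = (g + q)*(g + q) = (g + q)²)
b(C) = 1/(2*C²) (b(C) = 1/((0 + C)² + C²) = 1/(C² + C²) = 1/(2*C²))
1/(b(218) + H(137)) = 1/((½)/218² + 144) = 1/((½)*(1/47524) + 144) = 1/(1/95048 + 144) = 1/(13686913/95048) = 95048/13686913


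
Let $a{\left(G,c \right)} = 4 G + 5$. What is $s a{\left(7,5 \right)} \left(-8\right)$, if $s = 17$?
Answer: $-4488$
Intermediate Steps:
$a{\left(G,c \right)} = 5 + 4 G$
$s a{\left(7,5 \right)} \left(-8\right) = 17 \left(5 + 4 \cdot 7\right) \left(-8\right) = 17 \left(5 + 28\right) \left(-8\right) = 17 \cdot 33 \left(-8\right) = 561 \left(-8\right) = -4488$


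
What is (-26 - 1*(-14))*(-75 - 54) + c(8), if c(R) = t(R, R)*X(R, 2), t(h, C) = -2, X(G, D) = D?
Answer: 1544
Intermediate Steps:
c(R) = -4 (c(R) = -2*2 = -4)
(-26 - 1*(-14))*(-75 - 54) + c(8) = (-26 - 1*(-14))*(-75 - 54) - 4 = (-26 + 14)*(-129) - 4 = -12*(-129) - 4 = 1548 - 4 = 1544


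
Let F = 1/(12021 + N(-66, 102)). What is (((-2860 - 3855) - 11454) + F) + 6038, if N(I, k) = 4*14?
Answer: -146506086/12077 ≈ -12131.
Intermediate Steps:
N(I, k) = 56
F = 1/12077 (F = 1/(12021 + 56) = 1/12077 ≈ 8.2802e-5)
(((-2860 - 3855) - 11454) + F) + 6038 = (((-2860 - 3855) - 11454) + 1/12077) + 6038 = ((-6715 - 11454) + 1/12077) + 6038 = (-18169 + 1/12077) + 6038 = -219427012/12077 + 6038 = -146506086/12077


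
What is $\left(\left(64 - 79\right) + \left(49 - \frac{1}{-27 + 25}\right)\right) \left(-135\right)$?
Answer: $- \frac{9315}{2} \approx -4657.5$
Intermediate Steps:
$\left(\left(64 - 79\right) + \left(49 - \frac{1}{-27 + 25}\right)\right) \left(-135\right) = \left(\left(64 - 79\right) + \left(49 - \frac{1}{-2}\right)\right) \left(-135\right) = \left(-15 + \left(49 - - \frac{1}{2}\right)\right) \left(-135\right) = \left(-15 + \left(49 + \frac{1}{2}\right)\right) \left(-135\right) = \left(-15 + \frac{99}{2}\right) \left(-135\right) = \frac{69}{2} \left(-135\right) = - \frac{9315}{2}$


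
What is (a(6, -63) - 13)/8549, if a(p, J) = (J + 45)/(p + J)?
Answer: -241/162431 ≈ -0.0014837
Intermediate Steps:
a(p, J) = (45 + J)/(J + p)
(a(6, -63) - 13)/8549 = ((45 - 63)/(-63 + 6) - 13)/8549 = (-18/(-57) - 13)*(1/8549) = (-1/57*(-18) - 13)*(1/8549) = (6/19 - 13)*(1/8549) = -241/19*1/8549 = -241/162431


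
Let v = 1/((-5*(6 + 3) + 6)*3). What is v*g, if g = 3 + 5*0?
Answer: -1/39 ≈ -0.025641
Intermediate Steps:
g = 3 (g = 3 + 0 = 3)
v = -1/117 (v = 1/((-5*9 + 6)*3) = 1/((-45 + 6)*3) = 1/(-39*3) = 1/(-117) = -1/117 ≈ -0.0085470)
v*g = -1/117*3 = -1/39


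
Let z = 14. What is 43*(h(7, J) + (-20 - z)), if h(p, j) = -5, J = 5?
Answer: -1677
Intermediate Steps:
43*(h(7, J) + (-20 - z)) = 43*(-5 + (-20 - 1*14)) = 43*(-5 + (-20 - 14)) = 43*(-5 - 34) = 43*(-39) = -1677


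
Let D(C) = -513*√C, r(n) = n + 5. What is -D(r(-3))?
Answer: 513*√2 ≈ 725.49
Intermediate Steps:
r(n) = 5 + n
-D(r(-3)) = -(-513)*√(5 - 3) = -(-513)*√2 = 513*√2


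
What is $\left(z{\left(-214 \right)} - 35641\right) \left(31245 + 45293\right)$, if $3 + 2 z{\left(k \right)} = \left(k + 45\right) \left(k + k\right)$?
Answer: $40067643$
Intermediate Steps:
$z{\left(k \right)} = - \frac{3}{2} + k \left(45 + k\right)$ ($z{\left(k \right)} = - \frac{3}{2} + \frac{\left(k + 45\right) \left(k + k\right)}{2} = - \frac{3}{2} + \frac{\left(45 + k\right) 2 k}{2} = - \frac{3}{2} + \frac{2 k \left(45 + k\right)}{2} = - \frac{3}{2} + k \left(45 + k\right)$)
$\left(z{\left(-214 \right)} - 35641\right) \left(31245 + 45293\right) = \left(\left(- \frac{3}{2} + \left(-214\right)^{2} + 45 \left(-214\right)\right) - 35641\right) \left(31245 + 45293\right) = \left(\left(- \frac{3}{2} + 45796 - 9630\right) - 35641\right) 76538 = \left(\frac{72329}{2} - 35641\right) 76538 = \frac{1047}{2} \cdot 76538 = 40067643$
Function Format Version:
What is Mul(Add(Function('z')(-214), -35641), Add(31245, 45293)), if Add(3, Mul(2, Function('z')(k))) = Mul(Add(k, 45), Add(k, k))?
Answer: 40067643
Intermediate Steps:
Function('z')(k) = Add(Rational(-3, 2), Mul(k, Add(45, k))) (Function('z')(k) = Add(Rational(-3, 2), Mul(Rational(1, 2), Mul(Add(k, 45), Add(k, k)))) = Add(Rational(-3, 2), Mul(Rational(1, 2), Mul(Add(45, k), Mul(2, k)))) = Add(Rational(-3, 2), Mul(Rational(1, 2), Mul(2, k, Add(45, k)))) = Add(Rational(-3, 2), Mul(k, Add(45, k))))
Mul(Add(Function('z')(-214), -35641), Add(31245, 45293)) = Mul(Add(Add(Rational(-3, 2), Pow(-214, 2), Mul(45, -214)), -35641), Add(31245, 45293)) = Mul(Add(Add(Rational(-3, 2), 45796, -9630), -35641), 76538) = Mul(Add(Rational(72329, 2), -35641), 76538) = Mul(Rational(1047, 2), 76538) = 40067643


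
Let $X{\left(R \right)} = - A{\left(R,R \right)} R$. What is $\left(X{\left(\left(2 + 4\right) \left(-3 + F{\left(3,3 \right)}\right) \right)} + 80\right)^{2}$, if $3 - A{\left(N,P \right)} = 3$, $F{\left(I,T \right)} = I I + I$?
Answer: $6400$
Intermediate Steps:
$F{\left(I,T \right)} = I + I^{2}$ ($F{\left(I,T \right)} = I^{2} + I = I + I^{2}$)
$A{\left(N,P \right)} = 0$ ($A{\left(N,P \right)} = 3 - 3 = 0$)
$X{\left(R \right)} = 0$ ($X{\left(R \right)} = \left(-1\right) 0 R = 0 R = 0$)
$\left(X{\left(\left(2 + 4\right) \left(-3 + F{\left(3,3 \right)}\right) \right)} + 80\right)^{2} = \left(0 + 80\right)^{2} = 80^{2} = 6400$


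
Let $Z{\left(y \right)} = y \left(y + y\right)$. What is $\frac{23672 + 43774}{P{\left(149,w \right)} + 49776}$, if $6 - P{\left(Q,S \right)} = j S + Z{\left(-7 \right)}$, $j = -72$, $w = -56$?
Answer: $\frac{33723}{22826} \approx 1.4774$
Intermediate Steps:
$Z{\left(y \right)} = 2 y^{2}$ ($Z{\left(y \right)} = y 2 y = 2 y^{2}$)
$P{\left(Q,S \right)} = -92 + 72 S$ ($P{\left(Q,S \right)} = 6 - \left(- 72 S + 2 \left(-7\right)^{2}\right) = 6 - \left(- 72 S + 2 \cdot 49\right) = 6 - \left(- 72 S + 98\right) = 6 - \left(98 - 72 S\right) = 6 + \left(-98 + 72 S\right) = -92 + 72 S$)
$\frac{23672 + 43774}{P{\left(149,w \right)} + 49776} = \frac{23672 + 43774}{\left(-92 + 72 \left(-56\right)\right) + 49776} = \frac{67446}{\left(-92 - 4032\right) + 49776} = \frac{67446}{-4124 + 49776} = \frac{67446}{45652} = 67446 \cdot \frac{1}{45652} = \frac{33723}{22826}$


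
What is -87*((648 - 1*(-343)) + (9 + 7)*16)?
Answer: -108489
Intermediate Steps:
-87*((648 - 1*(-343)) + (9 + 7)*16) = -87*((648 + 343) + 16*16) = -87*(991 + 256) = -87*1247 = -108489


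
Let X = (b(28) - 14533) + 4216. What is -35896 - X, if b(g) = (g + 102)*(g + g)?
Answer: -32859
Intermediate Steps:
b(g) = 2*g*(102 + g) (b(g) = (102 + g)*(2*g) = 2*g*(102 + g))
X = -3037 (X = (2*28*(102 + 28) - 14533) + 4216 = (2*28*130 - 14533) + 4216 = (7280 - 14533) + 4216 = -7253 + 4216 = -3037)
-35896 - X = -35896 - 1*(-3037) = -35896 + 3037 = -32859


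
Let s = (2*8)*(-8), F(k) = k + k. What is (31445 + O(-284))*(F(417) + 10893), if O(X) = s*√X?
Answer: 368755515 - 3002112*I*√71 ≈ 3.6876e+8 - 2.5296e+7*I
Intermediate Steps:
F(k) = 2*k
s = -128 (s = 16*(-8) = -128)
O(X) = -128*√X
(31445 + O(-284))*(F(417) + 10893) = (31445 - 256*I*√71)*(2*417 + 10893) = (31445 - 256*I*√71)*(834 + 10893) = (31445 - 256*I*√71)*11727 = 368755515 - 3002112*I*√71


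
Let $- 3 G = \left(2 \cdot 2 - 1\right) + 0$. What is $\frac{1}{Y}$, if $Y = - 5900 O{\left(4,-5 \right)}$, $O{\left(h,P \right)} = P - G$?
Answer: $\frac{1}{23600} \approx 4.2373 \cdot 10^{-5}$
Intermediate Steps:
$G = -1$ ($G = - \frac{\left(2 \cdot 2 - 1\right) + 0}{3} = - \frac{\left(4 - 1\right) + 0}{3} = - \frac{3 + 0}{3} = \left(- \frac{1}{3}\right) 3 = -1$)
$O{\left(h,P \right)} = 1 + P$ ($O{\left(h,P \right)} = P - -1 = P + 1 = 1 + P$)
$Y = 23600$ ($Y = - 5900 \left(1 - 5\right) = \left(-5900\right) \left(-4\right) = 23600$)
$\frac{1}{Y} = \frac{1}{23600}$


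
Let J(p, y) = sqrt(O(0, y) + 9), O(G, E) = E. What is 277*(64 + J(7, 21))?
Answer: 17728 + 277*sqrt(30) ≈ 19245.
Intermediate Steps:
J(p, y) = sqrt(9 + y) (J(p, y) = sqrt(y + 9) = sqrt(9 + y))
277*(64 + J(7, 21)) = 277*(64 + sqrt(9 + 21)) = 277*(64 + sqrt(30)) = 17728 + 277*sqrt(30)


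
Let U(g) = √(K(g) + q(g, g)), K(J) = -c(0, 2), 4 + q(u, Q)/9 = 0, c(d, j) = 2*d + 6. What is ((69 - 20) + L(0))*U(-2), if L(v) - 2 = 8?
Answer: 59*I*√42 ≈ 382.36*I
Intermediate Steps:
c(d, j) = 6 + 2*d
q(u, Q) = -36 (q(u, Q) = -36 + 9*0 = -36 + 0 = -36)
L(v) = 10 (L(v) = 2 + 8 = 10)
K(J) = -6 (K(J) = -(6 + 2*0) = -(6 + 0) = -1*6 = -6)
U(g) = I*√42 (U(g) = √(-6 - 36) = √(-42) = I*√42)
((69 - 20) + L(0))*U(-2) = ((69 - 20) + 10)*(I*√42) = (49 + 10)*(I*√42) = 59*(I*√42) = 59*I*√42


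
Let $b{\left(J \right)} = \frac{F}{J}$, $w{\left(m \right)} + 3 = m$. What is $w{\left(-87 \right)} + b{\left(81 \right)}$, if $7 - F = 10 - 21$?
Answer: $- \frac{808}{9} \approx -89.778$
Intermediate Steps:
$F = 18$ ($F = 7 - \left(10 - 21\right) = 7 - -11 = 7 + 11 = 18$)
$w{\left(m \right)} = -3 + m$
$b{\left(J \right)} = \frac{18}{J}$
$w{\left(-87 \right)} + b{\left(81 \right)} = \left(-3 - 87\right) + \frac{18}{81} = -90 + 18 \cdot \frac{1}{81} = -90 + \frac{2}{9} = - \frac{808}{9}$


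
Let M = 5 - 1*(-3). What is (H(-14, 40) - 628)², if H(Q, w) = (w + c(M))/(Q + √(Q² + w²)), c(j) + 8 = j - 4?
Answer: 7879787369/20000 - 1129833*√449/20000 ≈ 3.9279e+5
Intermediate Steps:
M = 8 (M = 5 + 3 = 8)
c(j) = -12 + j (c(j) = -8 + (j - 4) = -8 + (-4 + j) = -12 + j)
H(Q, w) = (-4 + w)/(Q + √(Q² + w²)) (H(Q, w) = (w + (-12 + 8))/(Q + √(Q² + w²)) = (w - 4)/(Q + √(Q² + w²)) = (-4 + w)/(Q + √(Q² + w²)))
(H(-14, 40) - 628)² = ((-4 + 40)/(-14 + √((-14)² + 40²)) - 628)² = (36/(-14 + √(196 + 1600)) - 628)² = (36/(-14 + √1796) - 628)² = (36/(-14 + 2*√449) - 628)² = (-628 + 36/(-14 + 2*√449))²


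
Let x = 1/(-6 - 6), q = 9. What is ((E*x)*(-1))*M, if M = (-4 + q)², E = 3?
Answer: 25/4 ≈ 6.2500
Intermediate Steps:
x = -1/12 (x = 1/(-12) = -1/12 ≈ -0.083333)
M = 25 (M = (-4 + 9)² = 5² = 25)
((E*x)*(-1))*M = ((3*(-1/12))*(-1))*25 = -¼*(-1)*25 = (¼)*25 = 25/4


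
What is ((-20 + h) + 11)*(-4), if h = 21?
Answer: -48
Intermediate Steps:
((-20 + h) + 11)*(-4) = ((-20 + 21) + 11)*(-4) = (1 + 11)*(-4) = 12*(-4) = -48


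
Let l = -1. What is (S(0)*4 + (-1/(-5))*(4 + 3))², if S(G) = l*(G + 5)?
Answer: 8649/25 ≈ 345.96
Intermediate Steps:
S(G) = -5 - G (S(G) = -(G + 5) = -(5 + G) = -5 - G)
(S(0)*4 + (-1/(-5))*(4 + 3))² = ((-5 - 1*0)*4 + (-1/(-5))*(4 + 3))² = ((-5 + 0)*4 - 1*(-⅕)*7)² = (-5*4 + (⅕)*7)² = (-20 + 7/5)² = (-93/5)² = 8649/25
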